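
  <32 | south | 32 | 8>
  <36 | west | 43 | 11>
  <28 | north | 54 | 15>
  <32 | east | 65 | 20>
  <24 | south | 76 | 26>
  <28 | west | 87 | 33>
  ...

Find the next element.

<20 | north | 98 | 41>

First component: alternating steps +4, −8, +4, −8, …; 32, 36, 28, 32, 24, 28 → 20.
Direction: repeats south → west → north → east, so south, west, north, east, south, west → north.
For the third component, +11 each step: 32, 43, 54, 65, 76, 87 → 98.
Fourth component: 8, 11, 15, 20, 26, 33 → 41 (differences are 3, 4, 5, … (increasing by 1 each time)).
Combining the parts gives <20 | north | 98 | 41>.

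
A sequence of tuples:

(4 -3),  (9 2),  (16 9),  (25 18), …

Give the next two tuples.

First entry: 4, 9, 16, 25 → 36 → 49 (perfect squares: 2², 3², 4², …).
Second entry: differences are 5, 7, 9, … (increasing by 2 each time), so -3, 2, 9, 18 → 29 → 42.
Putting the parts together: (36 29) and then (49 42).

(36 29), (49 42)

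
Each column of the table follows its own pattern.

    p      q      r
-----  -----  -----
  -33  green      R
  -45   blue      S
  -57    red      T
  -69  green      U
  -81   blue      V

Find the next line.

Column p: −12 each step; -33, -45, -57, -69, -81 → -93.
Column q goes green, blue, red, green, blue → red (repeats green → blue → red).
Column r: letters move forward 1 place in the alphabet, so R, S, T, U, V → W.
Putting it together: -93  red  W.

-93  red  W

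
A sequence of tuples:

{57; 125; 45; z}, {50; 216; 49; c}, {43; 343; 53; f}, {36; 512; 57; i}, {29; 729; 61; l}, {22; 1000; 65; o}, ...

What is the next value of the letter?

Letter: letters move forward 3 places in the alphabet, wrapping Z→A; z, c, f, i, l, o → r.

r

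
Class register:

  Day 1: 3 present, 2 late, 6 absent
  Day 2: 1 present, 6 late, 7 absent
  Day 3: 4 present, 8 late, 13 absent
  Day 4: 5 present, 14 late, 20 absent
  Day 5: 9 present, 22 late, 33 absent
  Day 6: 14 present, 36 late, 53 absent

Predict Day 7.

23 present, 58 late, 86 absent

Present goes 3, 1, 4, 5, 9, 14 → 23 (each term is the sum of the two before it).
Late goes 2, 6, 8, 14, 22, 36 → 58 (each term is the sum of the two before it).
Absent goes 6, 7, 13, 20, 33, 53 → 86 (each term is the sum of the two before it).
Putting it together: 23 present, 58 late, 86 absent.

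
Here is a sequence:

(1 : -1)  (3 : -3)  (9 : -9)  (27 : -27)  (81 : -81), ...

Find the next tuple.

First part: ×3 each step, so 1, 3, 9, 27, 81 → 243.
Second part goes -1, -3, -9, -27, -81 → -243 (always the negative of the first part).
Combining the parts gives (243 : -243).

(243 : -243)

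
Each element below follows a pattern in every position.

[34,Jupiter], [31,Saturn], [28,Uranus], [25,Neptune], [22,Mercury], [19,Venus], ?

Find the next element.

[16,Earth]

First coordinate: 34, 31, 28, 25, 22, 19 → 16 (−3 each step).
Planet goes Jupiter, Saturn, Uranus, Neptune, Mercury, Venus → Earth (runs through the planets Mercury→Neptune).
Combining the parts gives [16,Earth].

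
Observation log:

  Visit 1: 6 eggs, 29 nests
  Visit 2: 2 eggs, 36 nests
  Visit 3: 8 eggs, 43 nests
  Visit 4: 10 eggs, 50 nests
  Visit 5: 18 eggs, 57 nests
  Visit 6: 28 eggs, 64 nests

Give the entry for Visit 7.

Eggs: 6, 2, 8, 10, 18, 28 → 46 (each term is the sum of the two before it).
Nests: +7 each step; 29, 36, 43, 50, 57, 64 → 71.
So the next line is 46 eggs, 71 nests.

46 eggs, 71 nests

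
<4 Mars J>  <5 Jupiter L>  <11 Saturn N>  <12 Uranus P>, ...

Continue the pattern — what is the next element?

First component goes 4, 5, 11, 12 → 18 (alternating steps +1, +6, +1, +6, …).
For the planet, runs through the planets Mercury→Neptune: Mars, Jupiter, Saturn, Uranus → Neptune.
Letter goes J, L, N, P → R (letters move forward 2 places in the alphabet).
So the next element is <18 Neptune R>.

<18 Neptune R>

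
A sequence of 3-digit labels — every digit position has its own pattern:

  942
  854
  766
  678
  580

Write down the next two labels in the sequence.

492, 304

First digit — −1 each step, mod 10: 9, 8, 7, 6, 5 → 4 → 3.
Second digit: +1 each step, mod 10, so 4, 5, 6, 7, 8 → 9 → 0.
Third digit goes 2, 4, 6, 8, 0 → 2 → 4 (+2 each step, mod 10).
Putting the parts together: 492 and then 304.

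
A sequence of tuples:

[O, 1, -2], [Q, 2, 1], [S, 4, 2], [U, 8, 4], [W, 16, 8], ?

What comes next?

Letter: O, Q, S, U, W → Y (letters move forward 2 places in the alphabet).
Second coordinate goes 1, 2, 4, 8, 16 → 32 (×2 each step).
Third coordinate goes -2, 1, 2, 4, 8 → 16 (always the previous value of the second coordinate).
Combining the parts gives [Y, 32, 16].

[Y, 32, 16]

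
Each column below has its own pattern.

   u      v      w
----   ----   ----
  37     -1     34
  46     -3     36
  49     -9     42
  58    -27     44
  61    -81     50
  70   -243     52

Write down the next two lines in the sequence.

Column u: 37, 46, 49, 58, 61, 70 → 73 → 82 (alternating steps +9, +3, +9, +3, …).
Column v: ×3 each step; -1, -3, -9, -27, -81, -243 → -729 → -2187.
Column w: 34, 36, 42, 44, 50, 52 → 58 → 60 (alternating steps +2, +6, +2, +6, …).
So the next two lines are 73  -729  58 and 82  -2187  60.

73  -729  58; 82  -2187  60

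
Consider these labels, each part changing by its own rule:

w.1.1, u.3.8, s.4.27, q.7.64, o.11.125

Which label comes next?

m.18.216

Letter: letters move back 2 places in the alphabet, so w, u, s, q, o → m.
Second component: each term is the sum of the two before it, so 1, 3, 4, 7, 11 → 18.
Third component: 1, 8, 27, 64, 125 → 216 (perfect cubes: 1³, 2³, 3³, …).
Putting it together: m.18.216.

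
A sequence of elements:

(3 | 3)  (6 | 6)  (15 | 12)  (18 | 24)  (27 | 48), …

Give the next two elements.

First coordinate: alternating steps +3, +9, +3, +9, …, so 3, 6, 15, 18, 27 → 30 → 39.
Second coordinate goes 3, 6, 12, 24, 48 → 96 → 192 (×2 each step).
So the next two elements are (30 | 96) and (39 | 192).

(30 | 96), (39 | 192)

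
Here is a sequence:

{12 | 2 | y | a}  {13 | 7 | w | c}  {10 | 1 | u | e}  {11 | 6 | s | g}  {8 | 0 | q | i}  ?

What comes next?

First component: 12, 13, 10, 11, 8 → 9 (alternating steps +1, −3, +1, −3, …).
Second component goes 2, 7, 1, 6, 0 → 5 (alternating steps +5, −6, +5, −6, …).
First letter: y, w, u, s, q → o (letters move back 2 places in the alphabet).
Second letter — letters move forward 2 places in the alphabet: a, c, e, g, i → k.
Putting it together: {9 | 5 | o | k}.

{9 | 5 | o | k}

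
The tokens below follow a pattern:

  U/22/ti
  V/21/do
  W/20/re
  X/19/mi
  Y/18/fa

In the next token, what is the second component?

17

Second component: 22, 21, 20, 19, 18 → 17 (−1 each step).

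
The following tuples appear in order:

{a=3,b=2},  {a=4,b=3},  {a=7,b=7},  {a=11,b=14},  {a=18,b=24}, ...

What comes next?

A: each term is the sum of the two before it; 3, 4, 7, 11, 18 → 29.
B: 2, 3, 7, 14, 24 → 37 (differences are 1, 4, 7, … (increasing by 3 each time)).
So the next tuple is {a=29,b=37}.

{a=29,b=37}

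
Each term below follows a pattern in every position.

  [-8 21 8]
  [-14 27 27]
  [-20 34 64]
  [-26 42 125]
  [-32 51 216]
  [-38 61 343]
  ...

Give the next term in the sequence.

First part: −6 each step; -8, -14, -20, -26, -32, -38 → -44.
For the second part, differences are 6, 7, 8, … (increasing by 1 each time): 21, 27, 34, 42, 51, 61 → 72.
Third part: 8, 27, 64, 125, 216, 343 → 512 (perfect cubes: 2³, 3³, 4³, …).
Putting it together: [-44 72 512].

[-44 72 512]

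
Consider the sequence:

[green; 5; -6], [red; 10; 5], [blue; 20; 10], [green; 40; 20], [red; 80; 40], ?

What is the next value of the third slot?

80

Second slot: 5, 10, 20, 40, 80 → 160 (×2 each step).
Third slot: -6, 5, 10, 20, 40 → 80 (always the previous value of the second slot).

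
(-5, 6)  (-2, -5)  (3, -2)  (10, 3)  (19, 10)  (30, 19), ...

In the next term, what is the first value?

43

First value: -5, -2, 3, 10, 19, 30 → 43 (differences are 3, 5, 7, … (increasing by 2 each time)).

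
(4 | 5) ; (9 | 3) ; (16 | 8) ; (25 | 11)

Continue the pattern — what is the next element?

For the first entry, perfect squares: 2², 3², 4², …: 4, 9, 16, 25 → 36.
Second entry goes 5, 3, 8, 11 → 19 (each term is the sum of the two before it).
Combining the parts gives (36 | 19).

(36 | 19)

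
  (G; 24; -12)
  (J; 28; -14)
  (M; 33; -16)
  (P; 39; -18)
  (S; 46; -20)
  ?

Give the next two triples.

(V; 54; -22), (Y; 63; -24)

Letter — letters move forward 3 places in the alphabet: G, J, M, P, S → V → Y.
Second value: differences are 4, 5, 6, … (increasing by 1 each time); 24, 28, 33, 39, 46 → 54 → 63.
Third value: -12, -14, -16, -18, -20 → -22 → -24 (−2 each step).
So the next two triples are (V; 54; -22) and (Y; 63; -24).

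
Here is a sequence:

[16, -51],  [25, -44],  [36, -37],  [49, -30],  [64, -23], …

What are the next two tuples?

[81, -16], [100, -9]

First component: perfect squares: 4², 5², 6², …; 16, 25, 36, 49, 64 → 81 → 100.
For the second component, +7 each step: -51, -44, -37, -30, -23 → -16 → -9.
So the next two tuples are [81, -16] and [100, -9].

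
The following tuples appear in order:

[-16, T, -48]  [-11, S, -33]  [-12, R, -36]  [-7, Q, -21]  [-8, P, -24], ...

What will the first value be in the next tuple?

-3

First value: alternating steps +5, −1, +5, −1, …; -16, -11, -12, -7, -8 → -3.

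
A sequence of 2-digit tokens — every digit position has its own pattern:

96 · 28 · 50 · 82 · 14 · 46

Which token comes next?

First digit: +3 each step, mod 10, so 9, 2, 5, 8, 1, 4 → 7.
Second digit: +2 each step, mod 10, so 6, 8, 0, 2, 4, 6 → 8.
Combining the parts gives 78.

78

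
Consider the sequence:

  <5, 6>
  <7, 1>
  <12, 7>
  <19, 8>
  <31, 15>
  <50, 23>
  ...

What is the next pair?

First value goes 5, 7, 12, 19, 31, 50 → 81 (each term is the sum of the two before it).
Second value: each term is the sum of the two before it, so 6, 1, 7, 8, 15, 23 → 38.
Putting it together: <81, 38>.

<81, 38>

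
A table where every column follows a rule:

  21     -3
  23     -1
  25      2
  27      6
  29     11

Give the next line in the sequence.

First component goes 21, 23, 25, 27, 29 → 31 (+2 each step).
Second component goes -3, -1, 2, 6, 11 → 17 (differences are 2, 3, 4, … (increasing by 1 each time)).
So the next line is 31  17.

31  17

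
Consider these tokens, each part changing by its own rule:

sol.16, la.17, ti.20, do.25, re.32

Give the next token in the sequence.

Note: runs through the solfège scale do→ti; sol, la, ti, do, re → mi.
Second component: 16, 17, 20, 25, 32 → 41 (differences are 1, 3, 5, … (increasing by 2 each time)).
Combining the parts gives mi.41.

mi.41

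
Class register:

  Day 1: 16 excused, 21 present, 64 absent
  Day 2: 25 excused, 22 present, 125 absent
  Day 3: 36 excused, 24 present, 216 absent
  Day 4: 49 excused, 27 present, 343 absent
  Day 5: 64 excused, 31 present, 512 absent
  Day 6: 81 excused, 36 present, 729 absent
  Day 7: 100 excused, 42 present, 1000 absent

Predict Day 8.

121 excused, 49 present, 1331 absent

Excused — perfect squares: 4², 5², 6², …: 16, 25, 36, 49, 64, 81, 100 → 121.
Present: differences are 1, 2, 3, … (increasing by 1 each time); 21, 22, 24, 27, 31, 36, 42 → 49.
Absent: 64, 125, 216, 343, 512, 729, 1000 → 1331 (perfect cubes: 4³, 5³, 6³, …).
So the next row is 121 excused, 49 present, 1331 absent.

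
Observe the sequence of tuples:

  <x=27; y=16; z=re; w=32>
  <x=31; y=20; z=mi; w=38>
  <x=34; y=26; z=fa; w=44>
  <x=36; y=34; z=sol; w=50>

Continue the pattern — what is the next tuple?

<x=37; y=44; z=la; w=56>

X goes 27, 31, 34, 36 → 37 (differences are 4, 3, 2, … (decreasing by 1 each time)).
Y: differences are 4, 6, 8, … (increasing by 2 each time); 16, 20, 26, 34 → 44.
Z: re, mi, fa, sol → la (runs through the solfège scale do→ti).
W: +6 each step, so 32, 38, 44, 50 → 56.
So the next tuple is <x=37; y=44; z=la; w=56>.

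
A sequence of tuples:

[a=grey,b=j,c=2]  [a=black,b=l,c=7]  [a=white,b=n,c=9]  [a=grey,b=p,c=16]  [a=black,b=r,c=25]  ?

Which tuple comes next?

[a=white,b=t,c=41]

A — repeats grey → black → white: grey, black, white, grey, black → white.
B: j, l, n, p, r → t (letters move forward 2 places in the alphabet).
C: each term is the sum of the two before it; 2, 7, 9, 16, 25 → 41.
Putting it together: [a=white,b=t,c=41].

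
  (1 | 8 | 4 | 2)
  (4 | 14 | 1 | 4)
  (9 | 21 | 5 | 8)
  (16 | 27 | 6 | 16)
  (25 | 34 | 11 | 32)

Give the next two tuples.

(36 | 40 | 17 | 64), (49 | 47 | 28 | 128)

For the first slot, perfect squares: 1², 2², 3², …: 1, 4, 9, 16, 25 → 36 → 49.
Second slot — alternating steps +6, +7, +6, +7, …: 8, 14, 21, 27, 34 → 40 → 47.
Third slot — each term is the sum of the two before it: 4, 1, 5, 6, 11 → 17 → 28.
Fourth slot: 2, 4, 8, 16, 32 → 64 → 128 (×2 each step).
Putting the parts together: (36 | 40 | 17 | 64) and then (49 | 47 | 28 | 128).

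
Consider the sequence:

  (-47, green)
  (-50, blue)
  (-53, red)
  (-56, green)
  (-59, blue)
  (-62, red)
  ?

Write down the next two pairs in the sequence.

First entry: −3 each step; -47, -50, -53, -56, -59, -62 → -65 → -68.
Colour: green, blue, red, green, blue, red → green → blue (repeats green → blue → red).
Putting the parts together: (-65, green) and then (-68, blue).

(-65, green), (-68, blue)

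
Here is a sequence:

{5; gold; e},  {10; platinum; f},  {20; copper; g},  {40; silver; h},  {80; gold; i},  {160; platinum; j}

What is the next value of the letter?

k

Letter — letters move forward 1 place in the alphabet: e, f, g, h, i, j → k.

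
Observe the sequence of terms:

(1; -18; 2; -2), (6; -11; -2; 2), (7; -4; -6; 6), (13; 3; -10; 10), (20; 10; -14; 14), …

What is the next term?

(33; 17; -18; 18)

For the first part, each term is the sum of the two before it: 1, 6, 7, 13, 20 → 33.
Second part: +7 each step; -18, -11, -4, 3, 10 → 17.
Third part — −4 each step: 2, -2, -6, -10, -14 → -18.
Fourth part: always the negative of the third part, so -2, 2, 6, 10, 14 → 18.
Combining the parts gives (33; 17; -18; 18).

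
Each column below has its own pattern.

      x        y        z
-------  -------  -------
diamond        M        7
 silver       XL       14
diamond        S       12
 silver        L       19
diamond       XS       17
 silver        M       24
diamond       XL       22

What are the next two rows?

silver  S  29; diamond  L  27

Column x goes diamond, silver, diamond, silver, diamond, silver, diamond → silver → diamond (alternates diamond ↔ silver).
Column y — repeats M → XL → S → L → XS: M, XL, S, L, XS, M, XL → S → L.
For the column z, alternating steps +7, −2, +7, −2, …: 7, 14, 12, 19, 17, 24, 22 → 29 → 27.
Putting the parts together: silver  S  29 and then diamond  L  27.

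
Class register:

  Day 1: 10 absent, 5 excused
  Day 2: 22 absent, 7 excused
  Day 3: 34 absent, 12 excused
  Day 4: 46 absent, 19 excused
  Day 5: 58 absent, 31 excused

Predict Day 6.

Absent: +12 each step, so 10, 22, 34, 46, 58 → 70.
Excused: each term is the sum of the two before it, so 5, 7, 12, 19, 31 → 50.
So the next row is 70 absent, 50 excused.

70 absent, 50 excused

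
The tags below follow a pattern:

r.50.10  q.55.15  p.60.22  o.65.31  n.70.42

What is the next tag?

m.75.55

For the letter, letters move back 1 place in the alphabet: r, q, p, o, n → m.
Second component goes 50, 55, 60, 65, 70 → 75 (+5 each step).
Third component: 10, 15, 22, 31, 42 → 55 (differences are 5, 7, 9, … (increasing by 2 each time)).
Combining the parts gives m.75.55.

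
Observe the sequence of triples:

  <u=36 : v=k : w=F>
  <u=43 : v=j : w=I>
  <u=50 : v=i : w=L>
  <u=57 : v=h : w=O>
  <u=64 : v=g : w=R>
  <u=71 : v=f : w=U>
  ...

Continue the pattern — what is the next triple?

U — +7 each step: 36, 43, 50, 57, 64, 71 → 78.
V — letters move back 1 place in the alphabet: k, j, i, h, g, f → e.
W: F, I, L, O, R, U → X (letters move forward 3 places in the alphabet).
So the next triple is <u=78 : v=e : w=X>.

<u=78 : v=e : w=X>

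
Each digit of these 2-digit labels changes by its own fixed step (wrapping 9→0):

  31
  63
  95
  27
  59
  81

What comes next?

First digit — +3 each step, mod 10: 3, 6, 9, 2, 5, 8 → 1.
For the second digit, +2 each step, mod 10: 1, 3, 5, 7, 9, 1 → 3.
So the next label is 13.

13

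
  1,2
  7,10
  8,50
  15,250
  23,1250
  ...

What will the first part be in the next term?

For the first part, each term is the sum of the two before it: 1, 7, 8, 15, 23 → 38.

38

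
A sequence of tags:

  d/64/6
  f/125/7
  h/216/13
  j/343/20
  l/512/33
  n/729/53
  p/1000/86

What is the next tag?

r/1331/139

Letter: d, f, h, j, l, n, p → r (letters move forward 2 places in the alphabet).
Second component: perfect cubes: 4³, 5³, 6³, …, so 64, 125, 216, 343, 512, 729, 1000 → 1331.
Third component: each term is the sum of the two before it; 6, 7, 13, 20, 33, 53, 86 → 139.
Putting it together: r/1331/139.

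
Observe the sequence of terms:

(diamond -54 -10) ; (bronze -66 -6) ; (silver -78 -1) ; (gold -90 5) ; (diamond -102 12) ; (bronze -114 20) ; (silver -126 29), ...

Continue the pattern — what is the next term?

Rank: repeats diamond → bronze → silver → gold, so diamond, bronze, silver, gold, diamond, bronze, silver → gold.
Second part goes -54, -66, -78, -90, -102, -114, -126 → -138 (−12 each step).
Third part: differences are 4, 5, 6, … (increasing by 1 each time), so -10, -6, -1, 5, 12, 20, 29 → 39.
Putting it together: (gold -138 39).

(gold -138 39)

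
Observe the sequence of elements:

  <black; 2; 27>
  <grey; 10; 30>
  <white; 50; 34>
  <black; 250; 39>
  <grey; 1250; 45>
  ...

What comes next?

Shade: black, grey, white, black, grey → white (repeats black → grey → white).
Second value: 2, 10, 50, 250, 1250 → 6250 (×5 each step).
Third value: differences are 3, 4, 5, … (increasing by 1 each time), so 27, 30, 34, 39, 45 → 52.
Combining the parts gives <white; 6250; 52>.

<white; 6250; 52>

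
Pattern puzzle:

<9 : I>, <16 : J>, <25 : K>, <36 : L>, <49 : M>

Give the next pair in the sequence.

First part: perfect squares: 3², 4², 5², …, so 9, 16, 25, 36, 49 → 64.
Letter — letters move forward 1 place in the alphabet: I, J, K, L, M → N.
Putting it together: <64 : N>.

<64 : N>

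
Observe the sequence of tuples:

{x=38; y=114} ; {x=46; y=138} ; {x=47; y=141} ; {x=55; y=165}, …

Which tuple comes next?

X — alternating steps +8, +1, +8, +1, …: 38, 46, 47, 55 → 56.
Y: always 3 × the x, so 114, 138, 141, 165 → 168.
Putting it together: {x=56; y=168}.

{x=56; y=168}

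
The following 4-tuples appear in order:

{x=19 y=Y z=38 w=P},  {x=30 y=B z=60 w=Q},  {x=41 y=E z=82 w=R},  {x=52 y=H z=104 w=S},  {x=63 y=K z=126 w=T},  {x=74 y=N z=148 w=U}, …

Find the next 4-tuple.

{x=85 y=Q z=170 w=V}

X: +11 each step; 19, 30, 41, 52, 63, 74 → 85.
Y: Y, B, E, H, K, N → Q (letters move forward 3 places in the alphabet, wrapping Z→A).
Z: 38, 60, 82, 104, 126, 148 → 170 (always 2 × the x).
W: letters move forward 1 place in the alphabet; P, Q, R, S, T, U → V.
Putting it together: {x=85 y=Q z=170 w=V}.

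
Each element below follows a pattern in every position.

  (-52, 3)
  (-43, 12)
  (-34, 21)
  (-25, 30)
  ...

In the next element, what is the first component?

For the first component, +9 each step: -52, -43, -34, -25 → -16.

-16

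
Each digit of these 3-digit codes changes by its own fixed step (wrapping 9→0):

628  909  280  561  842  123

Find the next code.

First digit: 6, 9, 2, 5, 8, 1 → 4 (+3 each step, mod 10).
For the second digit, −2 each step, mod 10: 2, 0, 8, 6, 4, 2 → 0.
Third digit — +1 each step, mod 10: 8, 9, 0, 1, 2, 3 → 4.
So the next code is 404.

404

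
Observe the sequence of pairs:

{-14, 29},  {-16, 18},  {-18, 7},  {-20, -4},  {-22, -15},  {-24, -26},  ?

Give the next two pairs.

First entry: -14, -16, -18, -20, -22, -24 → -26 → -28 (−2 each step).
Second entry: −11 each step, so 29, 18, 7, -4, -15, -26 → -37 → -48.
So the next two pairs are {-26, -37} and {-28, -48}.

{-26, -37}, {-28, -48}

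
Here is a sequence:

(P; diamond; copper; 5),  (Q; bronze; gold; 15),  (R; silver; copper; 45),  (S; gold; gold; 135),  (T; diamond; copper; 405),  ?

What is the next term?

Letter — letters move forward 1 place in the alphabet: P, Q, R, S, T → U.
Rank: repeats diamond → bronze → silver → gold, so diamond, bronze, silver, gold, diamond → bronze.
Metal: alternates copper ↔ gold; copper, gold, copper, gold, copper → gold.
Fourth slot: ×3 each step; 5, 15, 45, 135, 405 → 1215.
Combining the parts gives (U; bronze; gold; 1215).

(U; bronze; gold; 1215)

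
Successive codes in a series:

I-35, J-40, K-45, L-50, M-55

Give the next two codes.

Letter: letters move forward 1 place in the alphabet; I, J, K, L, M → N → O.
For the second component, +5 each step: 35, 40, 45, 50, 55 → 60 → 65.
Putting the parts together: N-60 and then O-65.

N-60 then O-65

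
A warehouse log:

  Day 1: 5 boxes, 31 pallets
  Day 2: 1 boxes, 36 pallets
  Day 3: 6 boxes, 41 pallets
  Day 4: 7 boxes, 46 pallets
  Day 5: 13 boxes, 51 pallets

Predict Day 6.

Boxes — each term is the sum of the two before it: 5, 1, 6, 7, 13 → 20.
Pallets: +5 each step; 31, 36, 41, 46, 51 → 56.
Putting it together: 20 boxes, 56 pallets.

20 boxes, 56 pallets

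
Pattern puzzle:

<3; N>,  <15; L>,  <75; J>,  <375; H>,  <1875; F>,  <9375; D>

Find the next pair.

First value: 3, 15, 75, 375, 1875, 9375 → 46875 (×5 each step).
Letter: letters move back 2 places in the alphabet, so N, L, J, H, F, D → B.
Putting it together: <46875; B>.

<46875; B>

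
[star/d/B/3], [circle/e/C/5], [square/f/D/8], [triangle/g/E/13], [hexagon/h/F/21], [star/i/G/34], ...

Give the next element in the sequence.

Shape goes star, circle, square, triangle, hexagon, star → circle (repeats star → circle → square → triangle → hexagon).
First letter: d, e, f, g, h, i → j (letters move forward 1 place in the alphabet).
Second letter — letters move forward 1 place in the alphabet: B, C, D, E, F, G → H.
Fourth entry: 3, 5, 8, 13, 21, 34 → 55 (each term is the sum of the two before it).
Combining the parts gives [circle/j/H/55].

[circle/j/H/55]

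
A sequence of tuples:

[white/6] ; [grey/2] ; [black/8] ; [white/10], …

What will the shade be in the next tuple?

Shade — repeats white → grey → black: white, grey, black, white → grey.

grey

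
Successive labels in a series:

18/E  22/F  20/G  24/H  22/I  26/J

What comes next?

24/K

First component: alternating steps +4, −2, +4, −2, …; 18, 22, 20, 24, 22, 26 → 24.
Letter: letters move forward 1 place in the alphabet, so E, F, G, H, I, J → K.
So the next label is 24/K.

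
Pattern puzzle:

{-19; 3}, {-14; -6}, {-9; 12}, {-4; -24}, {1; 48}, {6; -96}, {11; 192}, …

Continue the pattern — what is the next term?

First component — +5 each step: -19, -14, -9, -4, 1, 6, 11 → 16.
Second component: ×(-2) each step; 3, -6, 12, -24, 48, -96, 192 → -384.
Putting it together: {16; -384}.

{16; -384}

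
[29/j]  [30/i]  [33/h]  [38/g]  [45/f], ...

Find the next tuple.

First component — differences are 1, 3, 5, … (increasing by 2 each time): 29, 30, 33, 38, 45 → 54.
Letter: j, i, h, g, f → e (letters move back 1 place in the alphabet).
Putting it together: [54/e].

[54/e]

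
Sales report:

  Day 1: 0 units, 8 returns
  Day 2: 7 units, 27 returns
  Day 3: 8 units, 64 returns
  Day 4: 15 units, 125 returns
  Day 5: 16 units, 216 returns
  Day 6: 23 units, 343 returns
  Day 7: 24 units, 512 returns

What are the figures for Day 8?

Units — alternating steps +7, +1, +7, +1, …: 0, 7, 8, 15, 16, 23, 24 → 31.
For the returns, perfect cubes: 2³, 3³, 4³, …: 8, 27, 64, 125, 216, 343, 512 → 729.
So the next line is 31 units, 729 returns.

31 units, 729 returns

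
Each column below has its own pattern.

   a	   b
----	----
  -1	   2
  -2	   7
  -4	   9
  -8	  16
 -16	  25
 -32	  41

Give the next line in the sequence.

-64  66

Column a: -1, -2, -4, -8, -16, -32 → -64 (×2 each step).
Column b — each term is the sum of the two before it: 2, 7, 9, 16, 25, 41 → 66.
So the next line is -64  66.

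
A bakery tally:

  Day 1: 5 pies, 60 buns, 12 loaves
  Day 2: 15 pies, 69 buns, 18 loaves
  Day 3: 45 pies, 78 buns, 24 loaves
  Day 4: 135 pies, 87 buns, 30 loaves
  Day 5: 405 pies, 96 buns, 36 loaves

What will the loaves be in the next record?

Pies — ×3 each step: 5, 15, 45, 135, 405 → 1215.
Buns: +9 each step; 60, 69, 78, 87, 96 → 105.
Loaves: +6 each step; 12, 18, 24, 30, 36 → 42.

42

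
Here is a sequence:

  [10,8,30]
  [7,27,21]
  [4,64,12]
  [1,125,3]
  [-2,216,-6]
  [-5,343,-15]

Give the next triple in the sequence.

First part goes 10, 7, 4, 1, -2, -5 → -8 (−3 each step).
For the second part, perfect cubes: 2³, 3³, 4³, …: 8, 27, 64, 125, 216, 343 → 512.
Third part goes 30, 21, 12, 3, -6, -15 → -24 (always 3 × the first part).
Combining the parts gives [-8,512,-24].

[-8,512,-24]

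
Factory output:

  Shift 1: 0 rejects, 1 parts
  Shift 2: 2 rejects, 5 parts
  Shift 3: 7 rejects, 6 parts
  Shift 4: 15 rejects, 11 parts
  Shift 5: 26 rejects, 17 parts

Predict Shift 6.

Rejects goes 0, 2, 7, 15, 26 → 40 (differences are 2, 5, 8, … (increasing by 3 each time)).
Parts: each term is the sum of the two before it; 1, 5, 6, 11, 17 → 28.
So the next record is 40 rejects, 28 parts.

40 rejects, 28 parts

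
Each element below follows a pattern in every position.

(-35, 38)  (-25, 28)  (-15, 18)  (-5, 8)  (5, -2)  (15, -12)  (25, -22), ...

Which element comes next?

(35, -32)

For the first slot, +10 each step: -35, -25, -15, -5, 5, 15, 25 → 35.
Second slot: together with the first slot always sums to 3, so 38, 28, 18, 8, -2, -12, -22 → -32.
So the next element is (35, -32).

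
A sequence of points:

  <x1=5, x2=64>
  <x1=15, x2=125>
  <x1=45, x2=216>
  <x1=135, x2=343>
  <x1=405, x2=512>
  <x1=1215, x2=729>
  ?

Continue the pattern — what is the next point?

For the x1, ×3 each step: 5, 15, 45, 135, 405, 1215 → 3645.
For the x2, perfect cubes: 4³, 5³, 6³, …: 64, 125, 216, 343, 512, 729 → 1000.
Putting it together: <x1=3645, x2=1000>.

<x1=3645, x2=1000>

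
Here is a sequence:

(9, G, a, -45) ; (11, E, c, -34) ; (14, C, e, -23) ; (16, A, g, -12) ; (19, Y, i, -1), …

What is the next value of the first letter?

First letter: letters move back 2 places in the alphabet, wrapping A→Z, so G, E, C, A, Y → W.

W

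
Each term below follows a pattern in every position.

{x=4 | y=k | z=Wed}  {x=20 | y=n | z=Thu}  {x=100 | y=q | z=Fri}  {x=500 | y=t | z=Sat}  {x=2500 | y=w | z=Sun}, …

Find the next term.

{x=12500 | y=z | z=Mon}

For the x, ×5 each step: 4, 20, 100, 500, 2500 → 12500.
Y — letters move forward 3 places in the alphabet: k, n, q, t, w → z.
Z — runs through the weekdays Mon→Sun: Wed, Thu, Fri, Sat, Sun → Mon.
So the next term is {x=12500 | y=z | z=Mon}.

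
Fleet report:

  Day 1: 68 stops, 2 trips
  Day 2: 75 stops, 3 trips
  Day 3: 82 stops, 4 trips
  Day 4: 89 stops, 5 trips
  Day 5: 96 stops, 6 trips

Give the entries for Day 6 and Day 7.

Stops: +7 each step; 68, 75, 82, 89, 96 → 103 → 110.
Trips — +1 each step: 2, 3, 4, 5, 6 → 7 → 8.
So the next two rows are 103 stops, 7 trips and 110 stops, 8 trips.

103 stops, 7 trips; 110 stops, 8 trips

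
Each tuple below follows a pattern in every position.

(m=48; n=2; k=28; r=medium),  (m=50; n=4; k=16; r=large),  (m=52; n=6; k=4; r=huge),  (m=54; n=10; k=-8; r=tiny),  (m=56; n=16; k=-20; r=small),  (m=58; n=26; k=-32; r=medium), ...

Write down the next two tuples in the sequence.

M goes 48, 50, 52, 54, 56, 58 → 60 → 62 (+2 each step).
For the n, each term is the sum of the two before it: 2, 4, 6, 10, 16, 26 → 42 → 68.
K: −12 each step, so 28, 16, 4, -8, -20, -32 → -44 → -56.
R: repeats medium → large → huge → tiny → small, so medium, large, huge, tiny, small, medium → large → huge.
Putting the parts together: (m=60; n=42; k=-44; r=large) and then (m=62; n=68; k=-56; r=huge).

(m=60; n=42; k=-44; r=large), (m=62; n=68; k=-56; r=huge)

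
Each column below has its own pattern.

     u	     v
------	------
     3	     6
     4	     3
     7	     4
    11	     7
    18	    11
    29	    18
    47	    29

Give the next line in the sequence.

76  47

For the column u, each term is the sum of the two before it: 3, 4, 7, 11, 18, 29, 47 → 76.
Column v goes 6, 3, 4, 7, 11, 18, 29 → 47 (always the previous value of the column u).
Combining the parts gives 76  47.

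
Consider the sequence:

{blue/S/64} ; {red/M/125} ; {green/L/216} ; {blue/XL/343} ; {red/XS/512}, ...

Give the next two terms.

{green/S/729}, {blue/M/1000}

Colour — repeats blue → red → green: blue, red, green, blue, red → green → blue.
Size goes S, M, L, XL, XS → S → M (runs through clothing sizes XS→XL).
Third part — perfect cubes: 4³, 5³, 6³, …: 64, 125, 216, 343, 512 → 729 → 1000.
Putting the parts together: {green/S/729} and then {blue/M/1000}.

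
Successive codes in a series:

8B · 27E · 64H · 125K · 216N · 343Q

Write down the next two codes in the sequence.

First component: perfect cubes: 2³, 3³, 4³, …; 8, 27, 64, 125, 216, 343 → 512 → 729.
For the letter, letters move forward 3 places in the alphabet: B, E, H, K, N, Q → T → W.
So the next two codes are 512T and 729W.

512T, 729W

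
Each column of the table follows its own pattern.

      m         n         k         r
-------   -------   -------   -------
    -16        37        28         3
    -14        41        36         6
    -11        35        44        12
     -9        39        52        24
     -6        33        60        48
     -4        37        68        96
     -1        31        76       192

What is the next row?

For the column m, alternating steps +2, +3, +2, +3, …: -16, -14, -11, -9, -6, -4, -1 → 1.
Column n — alternating steps +4, −6, +4, −6, …: 37, 41, 35, 39, 33, 37, 31 → 35.
For the column k, +8 each step: 28, 36, 44, 52, 60, 68, 76 → 84.
For the column r, ×2 each step: 3, 6, 12, 24, 48, 96, 192 → 384.
So the next row is 1  35  84  384.

1  35  84  384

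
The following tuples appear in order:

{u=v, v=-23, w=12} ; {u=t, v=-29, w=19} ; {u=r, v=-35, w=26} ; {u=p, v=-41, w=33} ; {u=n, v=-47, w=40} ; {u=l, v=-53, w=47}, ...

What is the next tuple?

U: v, t, r, p, n, l → j (letters move back 2 places in the alphabet).
V goes -23, -29, -35, -41, -47, -53 → -59 (−6 each step).
W — +7 each step: 12, 19, 26, 33, 40, 47 → 54.
Putting it together: {u=j, v=-59, w=54}.

{u=j, v=-59, w=54}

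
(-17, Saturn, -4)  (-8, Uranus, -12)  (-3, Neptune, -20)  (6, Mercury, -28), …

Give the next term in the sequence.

First part — alternating steps +9, +5, +9, +5, …: -17, -8, -3, 6 → 11.
Planet: runs through the planets Mercury→Neptune, so Saturn, Uranus, Neptune, Mercury → Venus.
Third part — −8 each step: -4, -12, -20, -28 → -36.
Putting it together: (11, Venus, -36).

(11, Venus, -36)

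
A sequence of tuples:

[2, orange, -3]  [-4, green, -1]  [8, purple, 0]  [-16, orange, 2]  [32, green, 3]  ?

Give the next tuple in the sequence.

[-64, purple, 5]

First entry — ×(-2) each step: 2, -4, 8, -16, 32 → -64.
Colour: repeats orange → green → purple, so orange, green, purple, orange, green → purple.
Third entry — alternating steps +2, +1, +2, +1, …: -3, -1, 0, 2, 3 → 5.
So the next tuple is [-64, purple, 5].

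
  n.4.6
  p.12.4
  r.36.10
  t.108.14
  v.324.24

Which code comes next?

x.972.38

For the letter, letters move forward 2 places in the alphabet: n, p, r, t, v → x.
Second component: ×3 each step, so 4, 12, 36, 108, 324 → 972.
For the third component, each term is the sum of the two before it: 6, 4, 10, 14, 24 → 38.
So the next code is x.972.38.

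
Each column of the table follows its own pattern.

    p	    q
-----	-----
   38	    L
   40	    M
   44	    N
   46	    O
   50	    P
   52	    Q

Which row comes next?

56  R

Column p goes 38, 40, 44, 46, 50, 52 → 56 (alternating steps +2, +4, +2, +4, …).
Column q: letters move forward 1 place in the alphabet; L, M, N, O, P, Q → R.
So the next row is 56  R.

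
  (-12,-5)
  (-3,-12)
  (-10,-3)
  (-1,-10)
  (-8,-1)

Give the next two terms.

First component: -12, -3, -10, -1, -8 → 1 → -6 (alternating steps +9, −7, +9, −7, …).
Second component: always the previous value of the first component; -5, -12, -3, -10, -1 → -8 → 1.
Putting the parts together: (1,-8) and then (-6,1).

(1,-8), (-6,1)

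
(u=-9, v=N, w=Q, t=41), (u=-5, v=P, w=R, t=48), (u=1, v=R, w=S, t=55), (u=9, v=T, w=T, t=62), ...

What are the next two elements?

For the u, differences are 4, 6, 8, … (increasing by 2 each time): -9, -5, 1, 9 → 19 → 31.
For the v, letters move forward 2 places in the alphabet: N, P, R, T → V → X.
W: letters move forward 1 place in the alphabet, so Q, R, S, T → U → V.
For the t, +7 each step: 41, 48, 55, 62 → 69 → 76.
So the next two elements are (u=19, v=V, w=U, t=69) and (u=31, v=X, w=V, t=76).

(u=19, v=V, w=U, t=69), (u=31, v=X, w=V, t=76)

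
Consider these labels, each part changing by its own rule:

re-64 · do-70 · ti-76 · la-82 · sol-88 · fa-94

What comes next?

Note: runs backward through the solfège scale do→ti; re, do, ti, la, sol, fa → mi.
For the second component, +6 each step: 64, 70, 76, 82, 88, 94 → 100.
So the next label is mi-100.

mi-100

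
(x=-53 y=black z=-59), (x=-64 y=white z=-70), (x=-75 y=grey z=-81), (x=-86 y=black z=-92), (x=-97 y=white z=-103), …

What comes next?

(x=-108 y=grey z=-114)

X: −11 each step; -53, -64, -75, -86, -97 → -108.
For the y, repeats black → white → grey: black, white, grey, black, white → grey.
Z — always 6 less than the x: -59, -70, -81, -92, -103 → -114.
Combining the parts gives (x=-108 y=grey z=-114).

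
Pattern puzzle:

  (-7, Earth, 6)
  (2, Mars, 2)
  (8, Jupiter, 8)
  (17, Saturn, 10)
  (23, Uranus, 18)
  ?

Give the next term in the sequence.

First entry goes -7, 2, 8, 17, 23 → 32 (alternating steps +9, +6, +9, +6, …).
Planet: Earth, Mars, Jupiter, Saturn, Uranus → Neptune (runs through the planets Mercury→Neptune).
Third entry: each term is the sum of the two before it, so 6, 2, 8, 10, 18 → 28.
So the next term is (32, Neptune, 28).

(32, Neptune, 28)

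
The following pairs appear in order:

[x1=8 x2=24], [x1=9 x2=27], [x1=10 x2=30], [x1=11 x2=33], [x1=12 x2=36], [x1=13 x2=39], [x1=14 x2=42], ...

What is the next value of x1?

X1 — +1 each step: 8, 9, 10, 11, 12, 13, 14 → 15.

15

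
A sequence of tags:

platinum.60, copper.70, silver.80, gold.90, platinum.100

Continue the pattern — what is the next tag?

copper.110

For the metal, repeats platinum → copper → silver → gold: platinum, copper, silver, gold, platinum → copper.
Second component: +10 each step, so 60, 70, 80, 90, 100 → 110.
Combining the parts gives copper.110.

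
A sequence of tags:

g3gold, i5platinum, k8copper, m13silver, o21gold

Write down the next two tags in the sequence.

q34platinum then s55copper

Letter: g, i, k, m, o → q → s (letters move forward 2 places in the alphabet).
For the second component, each term is the sum of the two before it: 3, 5, 8, 13, 21 → 34 → 55.
Metal: repeats gold → platinum → copper → silver, so gold, platinum, copper, silver, gold → platinum → copper.
So the next two tags are q34platinum and s55copper.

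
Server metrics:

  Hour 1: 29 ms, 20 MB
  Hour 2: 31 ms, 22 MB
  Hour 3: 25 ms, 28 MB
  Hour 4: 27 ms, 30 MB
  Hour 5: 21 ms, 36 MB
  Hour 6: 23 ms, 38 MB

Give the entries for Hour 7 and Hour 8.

17 ms, 44 MB; 19 ms, 46 MB

Ms goes 29, 31, 25, 27, 21, 23 → 17 → 19 (alternating steps +2, −6, +2, −6, …).
MB goes 20, 22, 28, 30, 36, 38 → 44 → 46 (alternating steps +2, +6, +2, +6, …).
So the next two lines are 17 ms, 44 MB and 19 ms, 46 MB.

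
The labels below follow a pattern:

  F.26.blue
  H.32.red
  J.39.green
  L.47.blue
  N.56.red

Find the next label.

P.66.green

Letter — letters move forward 2 places in the alphabet: F, H, J, L, N → P.
Second component: 26, 32, 39, 47, 56 → 66 (differences are 6, 7, 8, … (increasing by 1 each time)).
Colour — repeats blue → red → green: blue, red, green, blue, red → green.
So the next label is P.66.green.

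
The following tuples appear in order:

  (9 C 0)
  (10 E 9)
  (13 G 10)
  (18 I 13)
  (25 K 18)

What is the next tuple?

(34 M 25)

First coordinate: 9, 10, 13, 18, 25 → 34 (differences are 1, 3, 5, … (increasing by 2 each time)).
Letter goes C, E, G, I, K → M (letters move forward 2 places in the alphabet).
Third coordinate: 0, 9, 10, 13, 18 → 25 (always the previous value of the first coordinate).
Combining the parts gives (34 M 25).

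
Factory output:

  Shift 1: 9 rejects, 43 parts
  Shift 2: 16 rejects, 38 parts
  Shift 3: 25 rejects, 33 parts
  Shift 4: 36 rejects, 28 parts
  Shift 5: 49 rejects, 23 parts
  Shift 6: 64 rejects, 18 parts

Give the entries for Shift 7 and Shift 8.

81 rejects, 13 parts; 100 rejects, 8 parts

Rejects — perfect squares: 3², 4², 5², …: 9, 16, 25, 36, 49, 64 → 81 → 100.
Parts — −5 each step: 43, 38, 33, 28, 23, 18 → 13 → 8.
So the next two records are 81 rejects, 13 parts and 100 rejects, 8 parts.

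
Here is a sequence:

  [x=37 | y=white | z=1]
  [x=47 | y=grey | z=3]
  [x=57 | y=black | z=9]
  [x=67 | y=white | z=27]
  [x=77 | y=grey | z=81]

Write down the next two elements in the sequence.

[x=87 | y=black | z=243], [x=97 | y=white | z=729]

X goes 37, 47, 57, 67, 77 → 87 → 97 (+10 each step).
Y goes white, grey, black, white, grey → black → white (repeats white → grey → black).
Z: ×3 each step, so 1, 3, 9, 27, 81 → 243 → 729.
So the next two elements are [x=87 | y=black | z=243] and [x=97 | y=white | z=729].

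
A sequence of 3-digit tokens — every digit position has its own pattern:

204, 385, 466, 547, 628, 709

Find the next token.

880

First digit goes 2, 3, 4, 5, 6, 7 → 8 (+1 each step, mod 10).
Second digit: −2 each step, mod 10, so 0, 8, 6, 4, 2, 0 → 8.
Third digit: +1 each step, mod 10; 4, 5, 6, 7, 8, 9 → 0.
So the next token is 880.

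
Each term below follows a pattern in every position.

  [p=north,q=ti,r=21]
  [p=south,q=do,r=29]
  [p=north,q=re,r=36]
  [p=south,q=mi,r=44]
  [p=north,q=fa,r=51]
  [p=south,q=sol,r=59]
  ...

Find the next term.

[p=north,q=la,r=66]

P — alternates north ↔ south: north, south, north, south, north, south → north.
For the q, runs through the solfège scale do→ti: ti, do, re, mi, fa, sol → la.
R: alternating steps +8, +7, +8, +7, …; 21, 29, 36, 44, 51, 59 → 66.
Combining the parts gives [p=north,q=la,r=66].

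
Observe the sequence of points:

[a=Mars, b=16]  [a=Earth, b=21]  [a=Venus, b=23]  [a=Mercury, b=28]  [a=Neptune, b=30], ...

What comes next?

[a=Uranus, b=35]

A — runs backward through the planets Mercury→Neptune: Mars, Earth, Venus, Mercury, Neptune → Uranus.
B goes 16, 21, 23, 28, 30 → 35 (alternating steps +5, +2, +5, +2, …).
Putting it together: [a=Uranus, b=35].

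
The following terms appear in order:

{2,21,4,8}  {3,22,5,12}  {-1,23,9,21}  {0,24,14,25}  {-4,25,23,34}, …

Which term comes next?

{-3,26,37,38}

First value: alternating steps +1, −4, +1, −4, …, so 2, 3, -1, 0, -4 → -3.
Second value: 21, 22, 23, 24, 25 → 26 (+1 each step).
Third value — each term is the sum of the two before it: 4, 5, 9, 14, 23 → 37.
Fourth value: alternating steps +4, +9, +4, +9, …; 8, 12, 21, 25, 34 → 38.
Combining the parts gives {-3,26,37,38}.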